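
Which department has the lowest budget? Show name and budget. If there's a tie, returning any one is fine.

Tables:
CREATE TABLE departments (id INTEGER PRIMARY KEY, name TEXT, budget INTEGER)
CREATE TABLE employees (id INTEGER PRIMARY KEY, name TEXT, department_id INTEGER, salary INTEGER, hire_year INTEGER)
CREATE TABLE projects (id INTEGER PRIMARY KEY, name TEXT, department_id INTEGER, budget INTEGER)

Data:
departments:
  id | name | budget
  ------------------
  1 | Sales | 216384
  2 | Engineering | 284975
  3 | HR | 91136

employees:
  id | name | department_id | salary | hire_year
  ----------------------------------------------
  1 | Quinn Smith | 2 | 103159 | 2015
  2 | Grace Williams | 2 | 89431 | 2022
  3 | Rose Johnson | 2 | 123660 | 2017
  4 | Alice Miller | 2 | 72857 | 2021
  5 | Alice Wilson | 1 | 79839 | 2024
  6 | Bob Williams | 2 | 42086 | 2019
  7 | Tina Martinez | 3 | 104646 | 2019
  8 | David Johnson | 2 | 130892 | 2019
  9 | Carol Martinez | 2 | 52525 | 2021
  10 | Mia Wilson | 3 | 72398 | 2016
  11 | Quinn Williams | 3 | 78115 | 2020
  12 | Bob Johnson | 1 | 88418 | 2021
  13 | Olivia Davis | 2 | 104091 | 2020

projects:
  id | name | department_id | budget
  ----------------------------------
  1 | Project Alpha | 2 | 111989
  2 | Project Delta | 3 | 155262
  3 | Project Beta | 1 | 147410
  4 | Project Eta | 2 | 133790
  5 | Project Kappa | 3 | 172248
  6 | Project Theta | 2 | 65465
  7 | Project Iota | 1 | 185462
SELECT name, budget FROM departments ORDER BY budget ASC LIMIT 1

Execution result:
name | budget
HR | 91136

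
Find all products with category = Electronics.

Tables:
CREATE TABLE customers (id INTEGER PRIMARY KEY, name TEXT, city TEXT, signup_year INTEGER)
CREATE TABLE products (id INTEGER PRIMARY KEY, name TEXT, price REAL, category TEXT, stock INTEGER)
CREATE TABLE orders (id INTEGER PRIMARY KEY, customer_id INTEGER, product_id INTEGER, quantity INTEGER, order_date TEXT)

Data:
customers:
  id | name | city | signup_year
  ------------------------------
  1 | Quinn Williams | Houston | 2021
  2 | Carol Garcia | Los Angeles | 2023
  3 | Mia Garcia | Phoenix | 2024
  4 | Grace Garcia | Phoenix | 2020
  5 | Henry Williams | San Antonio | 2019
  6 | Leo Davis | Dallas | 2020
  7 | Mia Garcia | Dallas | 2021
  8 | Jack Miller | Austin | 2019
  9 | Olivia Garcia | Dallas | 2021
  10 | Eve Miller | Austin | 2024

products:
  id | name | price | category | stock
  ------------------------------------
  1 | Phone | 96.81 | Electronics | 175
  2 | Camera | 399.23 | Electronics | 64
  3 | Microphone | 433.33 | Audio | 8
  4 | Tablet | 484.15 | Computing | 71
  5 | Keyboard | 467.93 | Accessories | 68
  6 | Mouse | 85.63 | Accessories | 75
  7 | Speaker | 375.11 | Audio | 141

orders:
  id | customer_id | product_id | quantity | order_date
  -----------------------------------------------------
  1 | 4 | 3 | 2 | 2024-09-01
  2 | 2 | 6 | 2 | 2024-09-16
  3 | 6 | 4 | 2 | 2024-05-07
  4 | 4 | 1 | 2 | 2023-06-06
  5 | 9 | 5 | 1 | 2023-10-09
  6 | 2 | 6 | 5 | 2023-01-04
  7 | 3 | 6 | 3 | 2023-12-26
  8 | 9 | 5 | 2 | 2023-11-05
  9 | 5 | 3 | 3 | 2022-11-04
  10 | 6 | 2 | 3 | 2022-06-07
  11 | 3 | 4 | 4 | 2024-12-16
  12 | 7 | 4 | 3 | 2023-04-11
SELECT name, category FROM products WHERE category = 'Electronics'

Execution result:
name | category
Phone | Electronics
Camera | Electronics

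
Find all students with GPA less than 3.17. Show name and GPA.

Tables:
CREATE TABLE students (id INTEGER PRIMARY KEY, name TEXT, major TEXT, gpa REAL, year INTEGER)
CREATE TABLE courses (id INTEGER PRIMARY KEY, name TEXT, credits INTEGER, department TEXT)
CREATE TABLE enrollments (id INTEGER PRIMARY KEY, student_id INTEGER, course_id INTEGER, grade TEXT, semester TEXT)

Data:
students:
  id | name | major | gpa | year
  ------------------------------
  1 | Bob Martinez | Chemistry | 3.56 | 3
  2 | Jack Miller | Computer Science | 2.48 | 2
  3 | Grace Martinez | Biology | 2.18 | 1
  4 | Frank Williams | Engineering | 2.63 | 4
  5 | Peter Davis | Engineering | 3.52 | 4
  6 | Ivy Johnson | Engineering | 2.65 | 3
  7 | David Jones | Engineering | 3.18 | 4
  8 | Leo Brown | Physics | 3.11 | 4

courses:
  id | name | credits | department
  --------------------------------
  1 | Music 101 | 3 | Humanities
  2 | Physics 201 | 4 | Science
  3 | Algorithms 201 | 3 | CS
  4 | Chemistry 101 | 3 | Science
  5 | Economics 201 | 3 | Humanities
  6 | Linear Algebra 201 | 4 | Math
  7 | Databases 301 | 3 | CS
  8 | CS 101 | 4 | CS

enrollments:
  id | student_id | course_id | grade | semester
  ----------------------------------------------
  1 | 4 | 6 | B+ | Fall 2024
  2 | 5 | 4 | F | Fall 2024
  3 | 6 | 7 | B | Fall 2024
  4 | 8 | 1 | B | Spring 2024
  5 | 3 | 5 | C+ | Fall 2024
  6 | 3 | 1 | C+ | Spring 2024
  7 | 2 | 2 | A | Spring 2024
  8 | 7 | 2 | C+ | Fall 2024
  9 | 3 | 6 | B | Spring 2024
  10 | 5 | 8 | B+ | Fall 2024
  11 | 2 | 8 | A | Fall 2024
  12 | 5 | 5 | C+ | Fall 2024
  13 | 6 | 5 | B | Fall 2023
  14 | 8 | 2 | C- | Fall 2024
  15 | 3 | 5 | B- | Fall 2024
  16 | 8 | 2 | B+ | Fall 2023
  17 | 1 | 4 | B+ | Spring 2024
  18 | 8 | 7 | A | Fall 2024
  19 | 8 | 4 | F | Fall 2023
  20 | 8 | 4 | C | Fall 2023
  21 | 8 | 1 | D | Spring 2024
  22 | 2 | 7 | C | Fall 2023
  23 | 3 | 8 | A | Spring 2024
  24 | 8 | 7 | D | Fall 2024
SELECT name, gpa FROM students WHERE gpa < 3.17

Execution result:
name | gpa
Jack Miller | 2.48
Grace Martinez | 2.18
Frank Williams | 2.63
Ivy Johnson | 2.65
Leo Brown | 3.11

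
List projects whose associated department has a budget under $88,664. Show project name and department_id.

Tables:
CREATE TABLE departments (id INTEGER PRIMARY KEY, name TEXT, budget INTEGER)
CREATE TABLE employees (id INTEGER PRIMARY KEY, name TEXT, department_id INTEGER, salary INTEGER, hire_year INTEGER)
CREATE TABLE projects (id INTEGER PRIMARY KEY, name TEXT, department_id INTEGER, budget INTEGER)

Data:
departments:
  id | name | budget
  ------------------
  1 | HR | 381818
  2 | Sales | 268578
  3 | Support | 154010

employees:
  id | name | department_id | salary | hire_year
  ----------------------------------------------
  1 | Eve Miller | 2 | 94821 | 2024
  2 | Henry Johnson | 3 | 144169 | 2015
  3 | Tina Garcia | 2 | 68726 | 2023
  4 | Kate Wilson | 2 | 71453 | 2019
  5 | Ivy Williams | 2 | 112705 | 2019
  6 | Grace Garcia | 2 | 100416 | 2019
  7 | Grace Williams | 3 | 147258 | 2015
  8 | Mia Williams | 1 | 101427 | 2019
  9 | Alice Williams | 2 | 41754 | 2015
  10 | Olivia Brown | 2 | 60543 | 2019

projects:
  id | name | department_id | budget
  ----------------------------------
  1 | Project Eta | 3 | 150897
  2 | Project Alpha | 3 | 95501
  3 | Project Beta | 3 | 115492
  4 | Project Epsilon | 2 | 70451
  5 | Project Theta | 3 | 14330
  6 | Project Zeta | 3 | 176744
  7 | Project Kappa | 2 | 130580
SELECT name, department_id FROM projects WHERE department_id IN (SELECT id FROM departments WHERE budget < 88664)

Execution result:
(no rows)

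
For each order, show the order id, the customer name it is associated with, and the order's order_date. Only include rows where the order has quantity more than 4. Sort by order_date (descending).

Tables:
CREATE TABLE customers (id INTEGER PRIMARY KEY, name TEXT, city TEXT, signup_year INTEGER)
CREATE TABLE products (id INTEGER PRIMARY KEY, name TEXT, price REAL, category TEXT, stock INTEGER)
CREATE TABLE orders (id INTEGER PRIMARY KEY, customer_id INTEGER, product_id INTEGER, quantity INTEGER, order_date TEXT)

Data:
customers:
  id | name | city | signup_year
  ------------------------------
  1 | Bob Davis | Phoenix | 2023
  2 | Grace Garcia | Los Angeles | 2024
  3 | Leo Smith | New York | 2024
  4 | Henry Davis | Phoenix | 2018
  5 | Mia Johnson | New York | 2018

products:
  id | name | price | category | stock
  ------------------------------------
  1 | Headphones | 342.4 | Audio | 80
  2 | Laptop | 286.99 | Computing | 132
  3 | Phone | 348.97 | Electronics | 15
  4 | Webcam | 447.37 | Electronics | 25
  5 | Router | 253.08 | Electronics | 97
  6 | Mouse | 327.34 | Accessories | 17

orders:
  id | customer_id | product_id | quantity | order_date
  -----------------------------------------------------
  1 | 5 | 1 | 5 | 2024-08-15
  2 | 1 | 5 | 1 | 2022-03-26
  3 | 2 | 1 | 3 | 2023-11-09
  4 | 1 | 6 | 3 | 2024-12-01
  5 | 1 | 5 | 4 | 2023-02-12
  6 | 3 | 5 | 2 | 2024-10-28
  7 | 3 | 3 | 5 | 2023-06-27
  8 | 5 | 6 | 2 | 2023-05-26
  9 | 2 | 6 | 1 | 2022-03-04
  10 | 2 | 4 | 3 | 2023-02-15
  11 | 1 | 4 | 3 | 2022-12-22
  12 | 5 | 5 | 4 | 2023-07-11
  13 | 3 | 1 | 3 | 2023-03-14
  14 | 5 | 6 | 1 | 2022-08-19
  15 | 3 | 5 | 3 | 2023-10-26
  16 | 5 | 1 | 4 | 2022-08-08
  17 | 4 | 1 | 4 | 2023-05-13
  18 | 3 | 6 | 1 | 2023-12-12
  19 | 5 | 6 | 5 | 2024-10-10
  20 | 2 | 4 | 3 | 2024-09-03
SELECT c.id, p.name AS customer, c.order_date FROM orders c JOIN customers p ON c.customer_id = p.id WHERE c.quantity > 4 ORDER BY c.order_date DESC

Execution result:
id | customer | order_date
19 | Mia Johnson | 2024-10-10
1 | Mia Johnson | 2024-08-15
7 | Leo Smith | 2023-06-27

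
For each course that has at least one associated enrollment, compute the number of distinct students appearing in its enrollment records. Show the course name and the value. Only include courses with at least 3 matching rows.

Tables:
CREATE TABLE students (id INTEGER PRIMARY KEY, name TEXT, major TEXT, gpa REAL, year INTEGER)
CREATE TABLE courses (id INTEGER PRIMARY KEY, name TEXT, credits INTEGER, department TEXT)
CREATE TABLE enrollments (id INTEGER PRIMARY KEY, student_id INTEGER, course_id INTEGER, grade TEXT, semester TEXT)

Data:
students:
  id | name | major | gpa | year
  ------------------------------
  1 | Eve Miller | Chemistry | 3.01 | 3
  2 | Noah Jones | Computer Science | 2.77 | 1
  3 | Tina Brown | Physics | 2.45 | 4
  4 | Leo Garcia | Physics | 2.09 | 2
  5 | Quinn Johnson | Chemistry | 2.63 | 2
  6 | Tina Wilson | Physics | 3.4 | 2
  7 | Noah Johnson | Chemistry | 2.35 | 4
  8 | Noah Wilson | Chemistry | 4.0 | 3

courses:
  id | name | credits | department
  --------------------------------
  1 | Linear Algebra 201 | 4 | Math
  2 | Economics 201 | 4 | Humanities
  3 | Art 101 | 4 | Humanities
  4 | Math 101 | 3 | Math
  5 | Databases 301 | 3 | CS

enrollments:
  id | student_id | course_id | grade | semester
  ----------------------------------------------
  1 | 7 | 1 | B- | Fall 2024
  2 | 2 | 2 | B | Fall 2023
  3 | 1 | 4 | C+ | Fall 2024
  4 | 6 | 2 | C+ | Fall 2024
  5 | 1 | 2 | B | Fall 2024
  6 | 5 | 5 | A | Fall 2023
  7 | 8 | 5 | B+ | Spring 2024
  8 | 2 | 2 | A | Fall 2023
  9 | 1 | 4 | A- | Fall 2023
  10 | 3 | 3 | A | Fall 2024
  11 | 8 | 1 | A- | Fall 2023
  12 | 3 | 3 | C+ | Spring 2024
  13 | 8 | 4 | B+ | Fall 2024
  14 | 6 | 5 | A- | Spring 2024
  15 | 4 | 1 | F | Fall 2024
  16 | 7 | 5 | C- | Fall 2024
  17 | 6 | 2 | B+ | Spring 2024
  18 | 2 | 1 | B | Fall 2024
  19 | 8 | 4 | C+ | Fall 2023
SELECT p.name, COUNT(DISTINCT c.student_id) AS distinct_student_count FROM enrollments c JOIN courses p ON c.course_id = p.id GROUP BY p.id, p.name HAVING COUNT(*) >= 3

Execution result:
name | distinct_student_count
Linear Algebra 201 | 4
Economics 201 | 3
Math 101 | 2
Databases 301 | 4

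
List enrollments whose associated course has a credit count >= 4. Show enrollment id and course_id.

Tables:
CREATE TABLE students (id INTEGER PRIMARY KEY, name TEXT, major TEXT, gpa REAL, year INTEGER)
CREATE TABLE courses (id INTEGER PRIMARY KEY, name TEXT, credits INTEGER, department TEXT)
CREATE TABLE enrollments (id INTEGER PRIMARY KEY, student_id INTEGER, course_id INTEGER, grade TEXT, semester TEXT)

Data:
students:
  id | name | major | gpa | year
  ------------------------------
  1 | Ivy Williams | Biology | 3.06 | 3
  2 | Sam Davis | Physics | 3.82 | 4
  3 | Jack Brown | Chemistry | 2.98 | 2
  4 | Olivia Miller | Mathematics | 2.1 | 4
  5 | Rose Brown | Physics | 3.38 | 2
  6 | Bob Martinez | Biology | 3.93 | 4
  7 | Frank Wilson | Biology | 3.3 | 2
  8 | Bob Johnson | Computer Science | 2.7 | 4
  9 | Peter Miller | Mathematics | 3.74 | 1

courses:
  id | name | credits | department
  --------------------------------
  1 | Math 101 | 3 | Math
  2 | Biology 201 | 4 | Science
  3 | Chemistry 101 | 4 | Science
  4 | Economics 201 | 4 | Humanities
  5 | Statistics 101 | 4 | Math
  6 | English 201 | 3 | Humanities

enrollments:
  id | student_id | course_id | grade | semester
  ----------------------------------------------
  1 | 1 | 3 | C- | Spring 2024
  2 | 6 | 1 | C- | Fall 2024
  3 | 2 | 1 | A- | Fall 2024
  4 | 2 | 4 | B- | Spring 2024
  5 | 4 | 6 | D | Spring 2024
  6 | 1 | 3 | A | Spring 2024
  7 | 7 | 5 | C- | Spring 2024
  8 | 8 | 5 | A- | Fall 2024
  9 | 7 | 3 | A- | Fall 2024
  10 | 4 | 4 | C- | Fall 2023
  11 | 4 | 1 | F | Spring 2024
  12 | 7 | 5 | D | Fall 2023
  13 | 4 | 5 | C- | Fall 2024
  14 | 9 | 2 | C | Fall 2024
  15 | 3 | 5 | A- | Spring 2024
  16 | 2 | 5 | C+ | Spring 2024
SELECT id, course_id FROM enrollments WHERE course_id IN (SELECT id FROM courses WHERE credits >= 4)

Execution result:
id | course_id
1 | 3
4 | 4
6 | 3
7 | 5
8 | 5
9 | 3
10 | 4
12 | 5
13 | 5
14 | 2
15 | 5
16 | 5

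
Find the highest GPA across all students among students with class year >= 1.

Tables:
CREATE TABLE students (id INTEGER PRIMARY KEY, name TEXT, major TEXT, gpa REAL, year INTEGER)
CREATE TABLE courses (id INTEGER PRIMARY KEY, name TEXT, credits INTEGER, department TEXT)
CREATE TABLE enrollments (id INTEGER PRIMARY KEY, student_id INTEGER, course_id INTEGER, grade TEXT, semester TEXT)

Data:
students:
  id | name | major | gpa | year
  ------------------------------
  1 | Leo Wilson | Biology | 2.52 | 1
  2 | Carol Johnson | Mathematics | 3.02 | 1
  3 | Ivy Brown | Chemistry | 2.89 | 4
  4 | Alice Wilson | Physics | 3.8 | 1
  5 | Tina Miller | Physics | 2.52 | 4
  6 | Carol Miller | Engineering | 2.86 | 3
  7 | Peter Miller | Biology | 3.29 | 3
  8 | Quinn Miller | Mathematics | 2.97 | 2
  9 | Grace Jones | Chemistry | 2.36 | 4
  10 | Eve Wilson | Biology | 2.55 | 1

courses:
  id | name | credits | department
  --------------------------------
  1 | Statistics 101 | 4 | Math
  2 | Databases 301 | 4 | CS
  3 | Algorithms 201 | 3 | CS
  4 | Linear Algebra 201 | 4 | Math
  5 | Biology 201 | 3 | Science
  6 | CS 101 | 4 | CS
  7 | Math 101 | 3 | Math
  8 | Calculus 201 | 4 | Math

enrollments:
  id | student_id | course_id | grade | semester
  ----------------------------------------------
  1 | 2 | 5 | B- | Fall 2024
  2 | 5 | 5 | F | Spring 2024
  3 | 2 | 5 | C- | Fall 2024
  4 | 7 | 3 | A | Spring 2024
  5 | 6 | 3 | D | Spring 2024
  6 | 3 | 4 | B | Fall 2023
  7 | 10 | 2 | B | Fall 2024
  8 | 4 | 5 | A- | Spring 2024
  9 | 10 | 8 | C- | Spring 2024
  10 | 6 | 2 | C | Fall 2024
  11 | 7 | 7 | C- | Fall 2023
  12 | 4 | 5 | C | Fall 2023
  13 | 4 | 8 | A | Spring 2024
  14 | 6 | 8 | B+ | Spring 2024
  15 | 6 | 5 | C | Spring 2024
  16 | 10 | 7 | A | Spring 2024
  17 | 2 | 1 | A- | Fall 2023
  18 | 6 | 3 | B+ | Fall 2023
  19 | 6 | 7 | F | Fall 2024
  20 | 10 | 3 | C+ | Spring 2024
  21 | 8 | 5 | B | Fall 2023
SELECT MAX(gpa) FROM students WHERE year >= 1

Execution result:
3.80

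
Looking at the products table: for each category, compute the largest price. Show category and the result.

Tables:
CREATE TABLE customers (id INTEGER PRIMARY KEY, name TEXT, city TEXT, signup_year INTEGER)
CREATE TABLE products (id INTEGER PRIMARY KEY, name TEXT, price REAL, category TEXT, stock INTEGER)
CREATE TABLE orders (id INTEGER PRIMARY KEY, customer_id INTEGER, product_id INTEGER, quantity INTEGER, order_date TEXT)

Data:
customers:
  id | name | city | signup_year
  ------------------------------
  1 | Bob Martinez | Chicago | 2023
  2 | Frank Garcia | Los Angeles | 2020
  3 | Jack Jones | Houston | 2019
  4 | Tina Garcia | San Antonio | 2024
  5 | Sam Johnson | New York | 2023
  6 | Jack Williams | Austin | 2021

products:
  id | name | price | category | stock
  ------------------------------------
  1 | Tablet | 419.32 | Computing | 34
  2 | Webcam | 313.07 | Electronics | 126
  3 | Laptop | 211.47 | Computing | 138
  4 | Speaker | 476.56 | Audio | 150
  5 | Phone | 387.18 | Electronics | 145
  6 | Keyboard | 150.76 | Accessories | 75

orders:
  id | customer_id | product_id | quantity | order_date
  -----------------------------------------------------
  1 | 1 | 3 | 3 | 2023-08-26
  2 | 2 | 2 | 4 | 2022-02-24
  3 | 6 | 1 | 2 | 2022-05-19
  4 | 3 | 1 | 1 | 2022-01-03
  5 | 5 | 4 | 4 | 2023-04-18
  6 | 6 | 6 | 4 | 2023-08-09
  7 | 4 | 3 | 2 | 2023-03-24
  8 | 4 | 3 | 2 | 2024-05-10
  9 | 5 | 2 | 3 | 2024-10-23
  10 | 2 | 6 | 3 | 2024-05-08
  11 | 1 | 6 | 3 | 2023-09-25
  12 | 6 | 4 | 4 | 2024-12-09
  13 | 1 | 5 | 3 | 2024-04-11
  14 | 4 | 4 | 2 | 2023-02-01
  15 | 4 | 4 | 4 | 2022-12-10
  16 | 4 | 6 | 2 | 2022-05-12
SELECT category, MAX(price) AS max_price FROM products GROUP BY category

Execution result:
category | max_price
Accessories | 150.76
Audio | 476.56
Computing | 419.32
Electronics | 387.18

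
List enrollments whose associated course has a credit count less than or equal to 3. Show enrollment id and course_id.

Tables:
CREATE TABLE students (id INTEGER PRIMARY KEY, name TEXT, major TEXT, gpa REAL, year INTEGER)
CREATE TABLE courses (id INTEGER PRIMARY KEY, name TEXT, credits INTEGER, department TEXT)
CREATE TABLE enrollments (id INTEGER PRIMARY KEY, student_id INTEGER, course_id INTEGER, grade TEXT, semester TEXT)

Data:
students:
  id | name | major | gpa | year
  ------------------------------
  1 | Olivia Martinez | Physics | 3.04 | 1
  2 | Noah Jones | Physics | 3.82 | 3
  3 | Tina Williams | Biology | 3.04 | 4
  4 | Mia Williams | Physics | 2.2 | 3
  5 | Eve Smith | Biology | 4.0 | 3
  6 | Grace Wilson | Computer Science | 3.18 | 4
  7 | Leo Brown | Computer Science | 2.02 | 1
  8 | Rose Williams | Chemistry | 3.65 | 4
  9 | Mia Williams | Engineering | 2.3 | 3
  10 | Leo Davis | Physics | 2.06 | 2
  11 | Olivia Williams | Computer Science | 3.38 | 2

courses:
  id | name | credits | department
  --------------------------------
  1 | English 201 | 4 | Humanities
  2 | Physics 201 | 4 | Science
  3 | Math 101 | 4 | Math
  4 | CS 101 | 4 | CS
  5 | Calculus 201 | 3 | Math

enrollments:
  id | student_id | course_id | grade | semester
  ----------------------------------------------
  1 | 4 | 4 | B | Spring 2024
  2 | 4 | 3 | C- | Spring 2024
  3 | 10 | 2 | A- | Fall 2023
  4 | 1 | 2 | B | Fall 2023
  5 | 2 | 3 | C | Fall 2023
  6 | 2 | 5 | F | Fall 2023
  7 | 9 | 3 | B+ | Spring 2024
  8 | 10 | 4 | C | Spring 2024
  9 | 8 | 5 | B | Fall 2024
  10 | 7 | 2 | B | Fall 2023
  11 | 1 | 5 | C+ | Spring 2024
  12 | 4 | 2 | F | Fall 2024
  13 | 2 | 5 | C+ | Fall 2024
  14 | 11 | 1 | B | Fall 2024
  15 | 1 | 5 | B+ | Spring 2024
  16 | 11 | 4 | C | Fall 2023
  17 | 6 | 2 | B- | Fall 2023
SELECT id, course_id FROM enrollments WHERE course_id IN (SELECT id FROM courses WHERE credits <= 3)

Execution result:
id | course_id
6 | 5
9 | 5
11 | 5
13 | 5
15 | 5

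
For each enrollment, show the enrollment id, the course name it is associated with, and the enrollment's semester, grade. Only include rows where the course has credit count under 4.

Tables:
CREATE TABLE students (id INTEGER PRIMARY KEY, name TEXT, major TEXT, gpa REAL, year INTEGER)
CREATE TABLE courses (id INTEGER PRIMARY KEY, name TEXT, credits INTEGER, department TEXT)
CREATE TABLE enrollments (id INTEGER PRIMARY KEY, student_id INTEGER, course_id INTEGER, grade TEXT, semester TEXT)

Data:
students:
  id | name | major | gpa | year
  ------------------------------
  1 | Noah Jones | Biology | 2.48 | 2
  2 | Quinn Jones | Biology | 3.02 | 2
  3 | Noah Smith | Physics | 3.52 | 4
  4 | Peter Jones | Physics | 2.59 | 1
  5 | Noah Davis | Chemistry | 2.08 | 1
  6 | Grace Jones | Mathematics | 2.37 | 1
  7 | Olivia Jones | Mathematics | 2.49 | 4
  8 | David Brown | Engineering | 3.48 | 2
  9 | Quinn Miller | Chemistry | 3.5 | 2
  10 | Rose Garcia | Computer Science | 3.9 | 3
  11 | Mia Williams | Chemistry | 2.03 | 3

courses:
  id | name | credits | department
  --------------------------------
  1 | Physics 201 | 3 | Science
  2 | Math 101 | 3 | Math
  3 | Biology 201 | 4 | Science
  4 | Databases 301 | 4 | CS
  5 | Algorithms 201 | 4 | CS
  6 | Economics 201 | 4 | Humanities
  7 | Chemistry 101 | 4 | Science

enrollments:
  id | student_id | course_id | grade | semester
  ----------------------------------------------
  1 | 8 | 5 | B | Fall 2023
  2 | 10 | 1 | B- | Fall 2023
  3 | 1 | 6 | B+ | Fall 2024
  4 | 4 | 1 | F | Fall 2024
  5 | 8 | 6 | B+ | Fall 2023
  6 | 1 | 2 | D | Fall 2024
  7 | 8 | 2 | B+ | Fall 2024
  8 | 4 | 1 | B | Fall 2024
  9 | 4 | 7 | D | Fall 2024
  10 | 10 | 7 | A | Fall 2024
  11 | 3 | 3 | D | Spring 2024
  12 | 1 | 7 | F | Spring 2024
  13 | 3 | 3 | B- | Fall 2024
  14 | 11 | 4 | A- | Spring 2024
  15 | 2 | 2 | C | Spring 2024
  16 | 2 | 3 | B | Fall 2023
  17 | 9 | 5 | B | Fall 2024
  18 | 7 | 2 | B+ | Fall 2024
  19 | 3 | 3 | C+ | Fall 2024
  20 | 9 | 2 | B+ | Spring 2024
SELECT c.id, p.name AS course, c.semester, c.grade FROM enrollments c JOIN courses p ON c.course_id = p.id WHERE p.credits < 4

Execution result:
id | course | semester | grade
2 | Physics 201 | Fall 2023 | B-
4 | Physics 201 | Fall 2024 | F
6 | Math 101 | Fall 2024 | D
7 | Math 101 | Fall 2024 | B+
8 | Physics 201 | Fall 2024 | B
15 | Math 101 | Spring 2024 | C
18 | Math 101 | Fall 2024 | B+
20 | Math 101 | Spring 2024 | B+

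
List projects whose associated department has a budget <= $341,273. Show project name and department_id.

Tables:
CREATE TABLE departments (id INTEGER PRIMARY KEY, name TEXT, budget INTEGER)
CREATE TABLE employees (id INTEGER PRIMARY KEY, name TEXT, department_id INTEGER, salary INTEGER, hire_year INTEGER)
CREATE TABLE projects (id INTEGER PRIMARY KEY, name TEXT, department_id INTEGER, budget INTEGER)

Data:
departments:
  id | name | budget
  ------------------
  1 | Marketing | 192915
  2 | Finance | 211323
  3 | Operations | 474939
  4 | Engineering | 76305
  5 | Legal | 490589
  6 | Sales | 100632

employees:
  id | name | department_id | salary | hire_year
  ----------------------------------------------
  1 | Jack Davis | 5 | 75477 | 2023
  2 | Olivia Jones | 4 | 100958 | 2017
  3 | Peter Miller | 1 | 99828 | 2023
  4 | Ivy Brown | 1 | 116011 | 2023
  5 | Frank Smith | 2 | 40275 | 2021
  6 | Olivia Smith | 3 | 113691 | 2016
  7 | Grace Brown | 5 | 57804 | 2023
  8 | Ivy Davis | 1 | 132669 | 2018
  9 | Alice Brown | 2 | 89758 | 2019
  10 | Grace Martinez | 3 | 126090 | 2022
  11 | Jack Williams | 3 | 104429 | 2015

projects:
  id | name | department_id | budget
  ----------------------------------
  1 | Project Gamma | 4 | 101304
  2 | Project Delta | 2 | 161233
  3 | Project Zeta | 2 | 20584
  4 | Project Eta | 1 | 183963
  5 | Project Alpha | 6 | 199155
SELECT name, department_id FROM projects WHERE department_id IN (SELECT id FROM departments WHERE budget <= 341273)

Execution result:
name | department_id
Project Gamma | 4
Project Delta | 2
Project Zeta | 2
Project Eta | 1
Project Alpha | 6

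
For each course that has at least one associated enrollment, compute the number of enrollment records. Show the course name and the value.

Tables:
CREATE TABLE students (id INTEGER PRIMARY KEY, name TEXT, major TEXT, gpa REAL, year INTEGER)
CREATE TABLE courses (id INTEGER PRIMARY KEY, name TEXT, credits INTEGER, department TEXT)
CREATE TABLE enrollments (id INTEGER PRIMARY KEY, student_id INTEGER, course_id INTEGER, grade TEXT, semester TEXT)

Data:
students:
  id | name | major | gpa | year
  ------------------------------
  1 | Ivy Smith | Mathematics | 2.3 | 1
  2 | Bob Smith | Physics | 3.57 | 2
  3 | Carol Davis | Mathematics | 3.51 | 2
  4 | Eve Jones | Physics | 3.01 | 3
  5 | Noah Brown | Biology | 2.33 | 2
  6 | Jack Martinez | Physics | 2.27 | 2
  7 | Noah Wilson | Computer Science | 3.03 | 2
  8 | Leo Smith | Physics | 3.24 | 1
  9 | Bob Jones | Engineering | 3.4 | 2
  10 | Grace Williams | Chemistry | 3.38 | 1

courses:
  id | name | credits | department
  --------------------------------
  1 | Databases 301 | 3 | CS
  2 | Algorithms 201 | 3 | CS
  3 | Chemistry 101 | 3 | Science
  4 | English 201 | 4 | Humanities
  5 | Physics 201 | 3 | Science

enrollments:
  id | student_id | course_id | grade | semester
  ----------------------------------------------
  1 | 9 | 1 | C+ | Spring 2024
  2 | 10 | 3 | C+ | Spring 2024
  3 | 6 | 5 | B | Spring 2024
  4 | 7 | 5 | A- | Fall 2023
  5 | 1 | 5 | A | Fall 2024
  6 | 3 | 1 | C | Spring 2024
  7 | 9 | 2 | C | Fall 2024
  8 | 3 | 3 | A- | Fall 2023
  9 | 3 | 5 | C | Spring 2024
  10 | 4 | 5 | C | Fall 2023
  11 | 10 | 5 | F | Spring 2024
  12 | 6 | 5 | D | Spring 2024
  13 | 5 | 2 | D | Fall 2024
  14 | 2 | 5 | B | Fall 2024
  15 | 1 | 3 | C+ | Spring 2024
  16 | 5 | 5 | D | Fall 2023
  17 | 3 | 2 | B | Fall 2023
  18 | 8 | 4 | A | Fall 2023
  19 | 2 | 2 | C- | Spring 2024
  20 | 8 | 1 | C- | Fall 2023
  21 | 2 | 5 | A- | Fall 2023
SELECT p.name, COUNT(*) AS n FROM enrollments c JOIN courses p ON c.course_id = p.id GROUP BY p.id, p.name

Execution result:
name | n
Databases 301 | 3
Algorithms 201 | 4
Chemistry 101 | 3
English 201 | 1
Physics 201 | 10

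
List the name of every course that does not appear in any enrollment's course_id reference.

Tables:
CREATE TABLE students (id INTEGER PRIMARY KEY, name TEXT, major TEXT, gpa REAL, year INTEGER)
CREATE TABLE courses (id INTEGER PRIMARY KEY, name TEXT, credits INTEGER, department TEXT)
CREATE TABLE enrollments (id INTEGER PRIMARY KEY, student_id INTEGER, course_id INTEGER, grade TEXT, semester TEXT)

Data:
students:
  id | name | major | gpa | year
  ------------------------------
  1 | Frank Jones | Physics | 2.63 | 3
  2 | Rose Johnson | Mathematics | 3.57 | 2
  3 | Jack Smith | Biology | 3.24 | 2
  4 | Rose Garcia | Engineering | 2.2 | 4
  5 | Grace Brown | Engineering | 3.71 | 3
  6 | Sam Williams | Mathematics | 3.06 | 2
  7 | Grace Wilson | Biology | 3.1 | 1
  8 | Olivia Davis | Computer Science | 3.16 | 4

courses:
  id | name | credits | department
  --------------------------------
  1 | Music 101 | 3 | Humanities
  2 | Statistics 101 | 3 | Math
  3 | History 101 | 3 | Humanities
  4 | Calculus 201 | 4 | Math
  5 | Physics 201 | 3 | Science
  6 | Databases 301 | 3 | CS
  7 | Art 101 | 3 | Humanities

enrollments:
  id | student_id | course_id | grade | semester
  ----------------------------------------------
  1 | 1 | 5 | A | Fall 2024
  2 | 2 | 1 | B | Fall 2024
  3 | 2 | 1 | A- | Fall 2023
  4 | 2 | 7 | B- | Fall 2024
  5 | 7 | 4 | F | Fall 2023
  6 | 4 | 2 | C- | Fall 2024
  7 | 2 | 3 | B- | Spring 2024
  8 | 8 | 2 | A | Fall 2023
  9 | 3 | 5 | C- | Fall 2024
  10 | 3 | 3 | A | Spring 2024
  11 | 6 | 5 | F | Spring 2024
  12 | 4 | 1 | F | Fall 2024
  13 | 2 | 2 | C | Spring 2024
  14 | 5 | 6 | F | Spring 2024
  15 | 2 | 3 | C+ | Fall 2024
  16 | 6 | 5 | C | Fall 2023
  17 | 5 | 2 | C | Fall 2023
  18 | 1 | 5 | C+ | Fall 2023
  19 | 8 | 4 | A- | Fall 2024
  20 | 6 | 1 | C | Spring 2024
SELECT p.name FROM courses p LEFT JOIN enrollments c ON c.course_id = p.id WHERE c.id IS NULL

Execution result:
(no rows)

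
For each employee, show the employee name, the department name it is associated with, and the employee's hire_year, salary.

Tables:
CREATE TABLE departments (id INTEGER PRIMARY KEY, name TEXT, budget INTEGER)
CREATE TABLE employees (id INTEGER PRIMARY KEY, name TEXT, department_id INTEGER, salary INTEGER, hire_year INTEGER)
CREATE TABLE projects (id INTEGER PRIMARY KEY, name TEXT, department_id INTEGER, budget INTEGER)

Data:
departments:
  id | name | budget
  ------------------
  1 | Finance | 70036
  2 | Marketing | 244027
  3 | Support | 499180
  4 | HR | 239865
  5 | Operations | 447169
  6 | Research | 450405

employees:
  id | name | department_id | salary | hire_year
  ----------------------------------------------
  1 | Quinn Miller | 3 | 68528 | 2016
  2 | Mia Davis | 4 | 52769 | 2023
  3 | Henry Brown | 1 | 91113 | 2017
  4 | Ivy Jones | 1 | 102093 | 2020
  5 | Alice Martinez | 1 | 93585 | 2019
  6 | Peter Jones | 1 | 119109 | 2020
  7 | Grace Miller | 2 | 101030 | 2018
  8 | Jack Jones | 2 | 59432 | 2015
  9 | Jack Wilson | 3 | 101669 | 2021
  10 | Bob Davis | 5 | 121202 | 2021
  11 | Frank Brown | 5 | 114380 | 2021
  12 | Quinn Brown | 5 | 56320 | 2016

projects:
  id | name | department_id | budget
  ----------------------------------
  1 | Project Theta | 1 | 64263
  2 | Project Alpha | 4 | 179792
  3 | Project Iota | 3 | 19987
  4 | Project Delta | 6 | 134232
SELECT c.name, p.name AS department, c.hire_year, c.salary FROM employees c JOIN departments p ON c.department_id = p.id

Execution result:
name | department | hire_year | salary
Quinn Miller | Support | 2016 | 68528
Mia Davis | HR | 2023 | 52769
Henry Brown | Finance | 2017 | 91113
Ivy Jones | Finance | 2020 | 102093
Alice Martinez | Finance | 2019 | 93585
Peter Jones | Finance | 2020 | 119109
Grace Miller | Marketing | 2018 | 101030
Jack Jones | Marketing | 2015 | 59432
Jack Wilson | Support | 2021 | 101669
Bob Davis | Operations | 2021 | 121202
Frank Brown | Operations | 2021 | 114380
Quinn Brown | Operations | 2016 | 56320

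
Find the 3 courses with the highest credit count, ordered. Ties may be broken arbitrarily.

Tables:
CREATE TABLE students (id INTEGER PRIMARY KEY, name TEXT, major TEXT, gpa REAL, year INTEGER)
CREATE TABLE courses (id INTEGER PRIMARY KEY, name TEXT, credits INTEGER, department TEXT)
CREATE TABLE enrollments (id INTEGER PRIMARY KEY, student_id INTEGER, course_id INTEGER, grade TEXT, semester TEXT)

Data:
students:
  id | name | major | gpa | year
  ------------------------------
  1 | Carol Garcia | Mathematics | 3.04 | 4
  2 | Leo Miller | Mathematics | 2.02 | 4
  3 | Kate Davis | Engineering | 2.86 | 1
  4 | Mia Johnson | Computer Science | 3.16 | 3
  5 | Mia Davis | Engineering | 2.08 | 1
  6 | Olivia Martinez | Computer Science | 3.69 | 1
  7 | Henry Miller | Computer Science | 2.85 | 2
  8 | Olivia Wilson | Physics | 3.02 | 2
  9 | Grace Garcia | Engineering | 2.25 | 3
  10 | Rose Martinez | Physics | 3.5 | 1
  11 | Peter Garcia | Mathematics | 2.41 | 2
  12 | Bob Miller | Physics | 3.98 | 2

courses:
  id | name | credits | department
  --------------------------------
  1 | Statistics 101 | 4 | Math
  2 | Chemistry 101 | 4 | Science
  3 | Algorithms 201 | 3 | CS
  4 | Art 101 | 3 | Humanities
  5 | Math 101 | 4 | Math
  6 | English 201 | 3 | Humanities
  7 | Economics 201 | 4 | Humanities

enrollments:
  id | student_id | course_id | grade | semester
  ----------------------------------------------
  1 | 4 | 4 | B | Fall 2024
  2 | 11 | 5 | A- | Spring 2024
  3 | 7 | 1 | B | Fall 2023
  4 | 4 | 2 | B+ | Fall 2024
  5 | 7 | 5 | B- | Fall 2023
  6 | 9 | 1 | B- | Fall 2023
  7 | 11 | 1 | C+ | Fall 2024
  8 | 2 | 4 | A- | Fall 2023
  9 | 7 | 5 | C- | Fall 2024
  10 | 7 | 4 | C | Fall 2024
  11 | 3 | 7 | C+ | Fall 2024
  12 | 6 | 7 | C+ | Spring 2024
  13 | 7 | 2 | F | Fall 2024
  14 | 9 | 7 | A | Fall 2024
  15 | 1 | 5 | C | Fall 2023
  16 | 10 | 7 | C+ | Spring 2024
SELECT name, credits FROM courses ORDER BY credits DESC LIMIT 3

Execution result:
name | credits
Statistics 101 | 4
Chemistry 101 | 4
Math 101 | 4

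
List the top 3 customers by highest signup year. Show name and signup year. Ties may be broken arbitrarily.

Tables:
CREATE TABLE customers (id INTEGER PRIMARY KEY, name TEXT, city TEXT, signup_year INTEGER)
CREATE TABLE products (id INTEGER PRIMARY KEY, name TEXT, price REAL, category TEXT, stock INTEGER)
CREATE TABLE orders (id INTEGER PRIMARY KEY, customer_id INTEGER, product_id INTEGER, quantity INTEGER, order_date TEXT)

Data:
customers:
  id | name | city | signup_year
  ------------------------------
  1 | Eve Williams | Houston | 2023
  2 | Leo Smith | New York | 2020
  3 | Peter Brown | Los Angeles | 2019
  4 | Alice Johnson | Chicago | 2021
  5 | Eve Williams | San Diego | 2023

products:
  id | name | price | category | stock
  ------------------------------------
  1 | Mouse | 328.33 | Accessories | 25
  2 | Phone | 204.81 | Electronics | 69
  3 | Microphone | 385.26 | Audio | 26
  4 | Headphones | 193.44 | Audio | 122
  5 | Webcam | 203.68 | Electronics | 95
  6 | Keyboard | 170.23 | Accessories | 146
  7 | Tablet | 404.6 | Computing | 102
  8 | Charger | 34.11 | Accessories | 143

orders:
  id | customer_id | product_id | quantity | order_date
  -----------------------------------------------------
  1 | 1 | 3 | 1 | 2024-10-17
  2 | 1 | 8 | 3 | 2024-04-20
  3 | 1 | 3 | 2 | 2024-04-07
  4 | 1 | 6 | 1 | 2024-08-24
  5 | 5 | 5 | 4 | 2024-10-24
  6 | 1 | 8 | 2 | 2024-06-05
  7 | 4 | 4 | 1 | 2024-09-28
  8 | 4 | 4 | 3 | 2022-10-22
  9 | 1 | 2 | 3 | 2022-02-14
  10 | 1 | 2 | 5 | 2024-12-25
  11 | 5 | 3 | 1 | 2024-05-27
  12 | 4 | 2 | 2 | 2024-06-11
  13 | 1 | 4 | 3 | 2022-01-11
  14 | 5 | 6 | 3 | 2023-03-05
SELECT name, signup_year FROM customers ORDER BY signup_year DESC LIMIT 3

Execution result:
name | signup_year
Eve Williams | 2023
Eve Williams | 2023
Alice Johnson | 2021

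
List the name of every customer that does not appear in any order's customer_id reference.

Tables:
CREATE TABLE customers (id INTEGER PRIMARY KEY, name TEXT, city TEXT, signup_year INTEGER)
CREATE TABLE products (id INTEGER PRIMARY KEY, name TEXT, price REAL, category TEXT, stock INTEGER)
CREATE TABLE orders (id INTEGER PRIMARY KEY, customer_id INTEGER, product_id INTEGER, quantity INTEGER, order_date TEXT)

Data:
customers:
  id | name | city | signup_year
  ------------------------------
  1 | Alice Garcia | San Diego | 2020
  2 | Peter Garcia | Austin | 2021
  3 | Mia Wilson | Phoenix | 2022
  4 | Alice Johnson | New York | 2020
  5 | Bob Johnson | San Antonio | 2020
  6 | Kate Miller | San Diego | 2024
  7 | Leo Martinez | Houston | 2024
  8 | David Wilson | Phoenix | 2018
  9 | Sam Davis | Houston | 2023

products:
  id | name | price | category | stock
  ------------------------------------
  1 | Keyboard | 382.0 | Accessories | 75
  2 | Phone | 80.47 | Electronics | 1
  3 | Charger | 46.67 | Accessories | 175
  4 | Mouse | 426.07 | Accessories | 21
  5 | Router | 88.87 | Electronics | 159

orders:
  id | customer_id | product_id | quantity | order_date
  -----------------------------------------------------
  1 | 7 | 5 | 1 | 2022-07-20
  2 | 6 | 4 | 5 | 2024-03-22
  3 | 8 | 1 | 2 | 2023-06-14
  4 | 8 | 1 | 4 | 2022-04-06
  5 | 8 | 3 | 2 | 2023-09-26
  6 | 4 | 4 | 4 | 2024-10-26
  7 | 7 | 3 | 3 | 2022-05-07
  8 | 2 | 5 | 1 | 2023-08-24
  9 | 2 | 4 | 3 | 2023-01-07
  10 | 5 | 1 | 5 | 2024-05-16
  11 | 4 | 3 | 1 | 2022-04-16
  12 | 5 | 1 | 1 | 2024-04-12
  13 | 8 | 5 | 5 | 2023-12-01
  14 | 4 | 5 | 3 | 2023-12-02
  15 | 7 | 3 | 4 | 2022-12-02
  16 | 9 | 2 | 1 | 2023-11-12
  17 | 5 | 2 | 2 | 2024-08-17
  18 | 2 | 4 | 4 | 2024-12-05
SELECT p.name FROM customers p LEFT JOIN orders c ON c.customer_id = p.id WHERE c.id IS NULL

Execution result:
name
Alice Garcia
Mia Wilson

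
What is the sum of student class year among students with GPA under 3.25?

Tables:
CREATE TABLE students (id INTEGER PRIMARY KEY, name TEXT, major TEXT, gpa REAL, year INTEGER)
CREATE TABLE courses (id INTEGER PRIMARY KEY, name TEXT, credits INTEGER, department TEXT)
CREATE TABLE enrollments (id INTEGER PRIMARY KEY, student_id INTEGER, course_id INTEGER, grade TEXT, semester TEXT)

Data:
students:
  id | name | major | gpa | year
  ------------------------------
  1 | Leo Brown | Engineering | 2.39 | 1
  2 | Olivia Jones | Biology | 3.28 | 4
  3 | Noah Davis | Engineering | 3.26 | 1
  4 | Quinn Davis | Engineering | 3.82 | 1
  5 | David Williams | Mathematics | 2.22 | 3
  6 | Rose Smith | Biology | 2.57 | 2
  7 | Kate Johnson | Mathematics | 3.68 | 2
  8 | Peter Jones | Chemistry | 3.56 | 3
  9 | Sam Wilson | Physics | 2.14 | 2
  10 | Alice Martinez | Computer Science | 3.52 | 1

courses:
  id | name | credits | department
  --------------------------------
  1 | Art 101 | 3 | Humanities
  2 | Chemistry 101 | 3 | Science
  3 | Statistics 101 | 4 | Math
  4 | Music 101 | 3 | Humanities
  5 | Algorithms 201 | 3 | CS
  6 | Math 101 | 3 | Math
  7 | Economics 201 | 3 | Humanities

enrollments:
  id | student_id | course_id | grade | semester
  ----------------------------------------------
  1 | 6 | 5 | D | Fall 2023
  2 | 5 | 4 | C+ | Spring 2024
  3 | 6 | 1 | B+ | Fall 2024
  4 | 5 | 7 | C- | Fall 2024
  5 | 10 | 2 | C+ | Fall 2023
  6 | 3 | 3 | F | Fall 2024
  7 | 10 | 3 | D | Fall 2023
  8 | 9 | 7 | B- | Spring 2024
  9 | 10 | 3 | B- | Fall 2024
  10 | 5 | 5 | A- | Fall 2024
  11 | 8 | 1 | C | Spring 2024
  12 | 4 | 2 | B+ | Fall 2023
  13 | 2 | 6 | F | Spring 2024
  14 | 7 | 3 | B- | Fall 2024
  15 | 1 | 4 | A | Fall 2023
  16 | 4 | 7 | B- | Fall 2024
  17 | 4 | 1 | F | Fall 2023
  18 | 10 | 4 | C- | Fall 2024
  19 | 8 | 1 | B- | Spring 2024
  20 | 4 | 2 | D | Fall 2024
SELECT SUM(year) FROM students WHERE gpa < 3.25

Execution result:
8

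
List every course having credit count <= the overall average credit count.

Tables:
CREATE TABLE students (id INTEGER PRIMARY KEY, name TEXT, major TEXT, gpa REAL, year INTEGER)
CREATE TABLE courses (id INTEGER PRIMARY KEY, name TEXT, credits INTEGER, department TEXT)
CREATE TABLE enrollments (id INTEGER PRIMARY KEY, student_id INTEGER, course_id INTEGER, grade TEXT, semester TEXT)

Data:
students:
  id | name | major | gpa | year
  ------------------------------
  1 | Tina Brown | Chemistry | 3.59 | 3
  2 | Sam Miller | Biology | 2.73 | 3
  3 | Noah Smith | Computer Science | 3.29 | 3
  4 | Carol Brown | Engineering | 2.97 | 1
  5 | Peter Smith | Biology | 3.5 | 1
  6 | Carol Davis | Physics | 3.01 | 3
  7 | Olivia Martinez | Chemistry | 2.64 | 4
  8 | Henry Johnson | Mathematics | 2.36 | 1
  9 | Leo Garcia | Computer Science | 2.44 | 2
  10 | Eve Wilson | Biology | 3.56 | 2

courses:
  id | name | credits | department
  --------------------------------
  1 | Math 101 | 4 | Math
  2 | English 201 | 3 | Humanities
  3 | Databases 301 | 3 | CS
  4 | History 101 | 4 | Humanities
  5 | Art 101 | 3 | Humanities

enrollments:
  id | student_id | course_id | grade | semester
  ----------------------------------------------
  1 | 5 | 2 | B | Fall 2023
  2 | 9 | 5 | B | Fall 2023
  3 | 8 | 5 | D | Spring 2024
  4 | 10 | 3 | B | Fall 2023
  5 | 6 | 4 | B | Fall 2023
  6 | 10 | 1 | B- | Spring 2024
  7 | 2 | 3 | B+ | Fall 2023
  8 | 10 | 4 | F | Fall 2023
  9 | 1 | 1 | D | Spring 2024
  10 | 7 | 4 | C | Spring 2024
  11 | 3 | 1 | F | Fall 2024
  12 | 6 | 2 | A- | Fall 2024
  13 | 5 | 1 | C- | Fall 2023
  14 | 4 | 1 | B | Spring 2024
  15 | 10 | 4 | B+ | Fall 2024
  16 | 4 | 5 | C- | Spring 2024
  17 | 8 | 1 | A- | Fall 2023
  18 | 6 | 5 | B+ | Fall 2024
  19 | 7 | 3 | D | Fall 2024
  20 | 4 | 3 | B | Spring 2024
SELECT name, credits FROM courses WHERE credits <= (SELECT AVG(credits) FROM courses)

Execution result:
name | credits
English 201 | 3
Databases 301 | 3
Art 101 | 3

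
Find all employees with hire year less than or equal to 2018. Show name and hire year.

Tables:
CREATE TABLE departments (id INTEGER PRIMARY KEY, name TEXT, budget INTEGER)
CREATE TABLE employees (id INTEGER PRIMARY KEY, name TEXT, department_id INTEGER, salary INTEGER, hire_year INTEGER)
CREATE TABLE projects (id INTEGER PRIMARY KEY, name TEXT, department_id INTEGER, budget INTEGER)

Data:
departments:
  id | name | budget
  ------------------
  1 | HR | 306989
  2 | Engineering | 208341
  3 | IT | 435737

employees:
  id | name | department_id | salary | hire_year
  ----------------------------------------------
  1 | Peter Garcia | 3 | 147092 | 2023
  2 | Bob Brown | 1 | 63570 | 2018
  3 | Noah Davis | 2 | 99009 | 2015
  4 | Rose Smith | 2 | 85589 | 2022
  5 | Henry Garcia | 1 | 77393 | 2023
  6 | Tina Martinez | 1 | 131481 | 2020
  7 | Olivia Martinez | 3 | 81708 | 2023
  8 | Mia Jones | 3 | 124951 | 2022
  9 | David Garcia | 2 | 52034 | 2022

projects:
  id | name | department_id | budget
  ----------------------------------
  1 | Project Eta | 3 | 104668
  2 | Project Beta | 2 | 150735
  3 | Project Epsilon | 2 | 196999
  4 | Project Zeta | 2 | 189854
SELECT name, hire_year FROM employees WHERE hire_year <= 2018

Execution result:
name | hire_year
Bob Brown | 2018
Noah Davis | 2015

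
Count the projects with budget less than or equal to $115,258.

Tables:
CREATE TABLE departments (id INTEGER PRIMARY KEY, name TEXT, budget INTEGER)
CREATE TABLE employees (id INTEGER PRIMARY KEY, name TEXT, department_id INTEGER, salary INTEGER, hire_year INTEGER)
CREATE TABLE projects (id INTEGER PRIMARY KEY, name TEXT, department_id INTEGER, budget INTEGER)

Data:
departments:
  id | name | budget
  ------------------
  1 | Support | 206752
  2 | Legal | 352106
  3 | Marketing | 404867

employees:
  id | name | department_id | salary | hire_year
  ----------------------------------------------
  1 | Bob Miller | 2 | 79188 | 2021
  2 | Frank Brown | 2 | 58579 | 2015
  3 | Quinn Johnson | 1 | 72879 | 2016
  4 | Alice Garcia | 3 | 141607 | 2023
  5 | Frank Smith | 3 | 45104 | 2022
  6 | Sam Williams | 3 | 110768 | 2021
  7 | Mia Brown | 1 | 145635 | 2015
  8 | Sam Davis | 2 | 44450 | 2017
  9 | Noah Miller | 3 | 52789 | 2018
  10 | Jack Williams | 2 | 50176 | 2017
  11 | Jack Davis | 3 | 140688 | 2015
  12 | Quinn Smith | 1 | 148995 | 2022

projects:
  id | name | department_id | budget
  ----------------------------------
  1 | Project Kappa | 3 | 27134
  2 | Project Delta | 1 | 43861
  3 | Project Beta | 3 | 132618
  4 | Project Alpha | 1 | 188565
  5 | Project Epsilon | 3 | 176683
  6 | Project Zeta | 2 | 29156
SELECT COUNT(*) FROM projects WHERE budget <= 115258

Execution result:
3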